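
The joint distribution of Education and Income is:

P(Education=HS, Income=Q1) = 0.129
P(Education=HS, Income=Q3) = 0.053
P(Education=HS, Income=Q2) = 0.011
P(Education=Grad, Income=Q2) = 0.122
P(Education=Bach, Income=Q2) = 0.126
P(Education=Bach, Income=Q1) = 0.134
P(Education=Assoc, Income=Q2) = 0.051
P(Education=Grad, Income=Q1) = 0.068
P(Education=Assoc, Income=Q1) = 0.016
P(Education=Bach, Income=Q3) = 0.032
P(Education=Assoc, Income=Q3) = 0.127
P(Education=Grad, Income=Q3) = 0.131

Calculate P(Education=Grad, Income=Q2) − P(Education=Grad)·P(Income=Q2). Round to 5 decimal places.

0.02249

P(Education=Grad) = 0.068 + 0.122 + 0.131 = 0.321.
P(Income=Q2) = 0.011 + 0.051 + 0.126 + 0.122 = 0.310.
P(Education=Grad, Income=Q2) − P(Education=Grad)P(Income=Q2) = 0.122 − 0.321×0.310 = 0.02249.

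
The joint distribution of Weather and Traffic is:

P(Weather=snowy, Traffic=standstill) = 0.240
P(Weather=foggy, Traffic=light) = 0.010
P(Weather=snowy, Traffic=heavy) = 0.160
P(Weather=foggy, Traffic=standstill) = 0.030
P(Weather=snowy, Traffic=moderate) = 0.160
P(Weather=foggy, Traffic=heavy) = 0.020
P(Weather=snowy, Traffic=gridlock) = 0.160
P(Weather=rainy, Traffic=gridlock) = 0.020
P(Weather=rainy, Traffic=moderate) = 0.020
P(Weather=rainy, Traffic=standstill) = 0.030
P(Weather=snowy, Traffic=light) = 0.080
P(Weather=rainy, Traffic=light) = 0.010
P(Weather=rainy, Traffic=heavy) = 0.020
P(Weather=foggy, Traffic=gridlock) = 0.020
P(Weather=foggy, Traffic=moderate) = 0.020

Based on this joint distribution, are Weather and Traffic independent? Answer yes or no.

Every cell satisfies P(Weather,Traffic) = P(Weather)·P(Traffic). For instance P(Weather=rainy) = 0.100, P(Traffic=standstill) = 0.300, and 0.100×0.300 = 0.030 matches the joint entry. So Weather and Traffic are independent.

yes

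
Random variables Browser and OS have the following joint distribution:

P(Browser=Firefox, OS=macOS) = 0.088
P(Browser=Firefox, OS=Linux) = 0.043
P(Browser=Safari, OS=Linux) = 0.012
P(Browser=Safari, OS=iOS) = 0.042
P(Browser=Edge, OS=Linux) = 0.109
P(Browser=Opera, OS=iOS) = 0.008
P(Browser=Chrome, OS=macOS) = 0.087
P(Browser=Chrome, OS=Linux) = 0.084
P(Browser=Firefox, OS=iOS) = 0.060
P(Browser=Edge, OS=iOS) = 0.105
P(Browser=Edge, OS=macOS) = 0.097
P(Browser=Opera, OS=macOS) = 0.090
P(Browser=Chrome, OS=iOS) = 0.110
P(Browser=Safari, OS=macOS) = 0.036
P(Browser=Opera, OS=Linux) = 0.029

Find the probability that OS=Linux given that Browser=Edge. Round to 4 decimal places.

P(Browser=Edge) = 0.097 + 0.109 + 0.105 = 0.311.
P(OS=Linux | Browser=Edge) = 0.109/0.311 = 0.3505.

0.3505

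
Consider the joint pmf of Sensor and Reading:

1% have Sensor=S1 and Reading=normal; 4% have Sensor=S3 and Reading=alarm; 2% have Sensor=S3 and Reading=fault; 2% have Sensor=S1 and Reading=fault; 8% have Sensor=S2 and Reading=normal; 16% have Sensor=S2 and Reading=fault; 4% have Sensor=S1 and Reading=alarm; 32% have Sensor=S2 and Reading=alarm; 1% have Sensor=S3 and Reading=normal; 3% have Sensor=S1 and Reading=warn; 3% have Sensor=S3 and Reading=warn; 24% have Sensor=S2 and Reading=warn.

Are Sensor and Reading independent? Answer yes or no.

Every cell satisfies P(Sensor,Reading) = P(Sensor)·P(Reading). For instance P(Sensor=S2) = 0.80, P(Reading=fault) = 0.20, and 0.80×0.20 = 0.16 matches the joint entry. So Sensor and Reading are independent.

yes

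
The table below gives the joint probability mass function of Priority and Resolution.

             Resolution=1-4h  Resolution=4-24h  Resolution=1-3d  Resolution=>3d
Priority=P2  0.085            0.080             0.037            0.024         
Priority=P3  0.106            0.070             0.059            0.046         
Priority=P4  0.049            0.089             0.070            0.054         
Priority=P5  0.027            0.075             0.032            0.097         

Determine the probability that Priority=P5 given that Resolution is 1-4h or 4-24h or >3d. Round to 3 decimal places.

P(Resolution=1-4h) = 0.085 + 0.106 + 0.049 + 0.027 = 0.267.
P(Resolution=4-24h) = 0.080 + 0.070 + 0.089 + 0.075 = 0.314.
P(Resolution=>3d) = 0.024 + 0.046 + 0.054 + 0.097 = 0.221.
P(Resolution ∈ {1-4h, 4-24h, >3d}) = 0.267 + 0.314 + 0.221 = 0.802; P(Priority=P5, Resolution ∈ {1-4h, 4-24h, >3d}) = 0.027 + 0.075 + 0.097 = 0.199.
P(Priority=P5 | Resolution ∈ {1-4h, 4-24h, >3d}) = 0.199/0.802 = 0.248.

0.248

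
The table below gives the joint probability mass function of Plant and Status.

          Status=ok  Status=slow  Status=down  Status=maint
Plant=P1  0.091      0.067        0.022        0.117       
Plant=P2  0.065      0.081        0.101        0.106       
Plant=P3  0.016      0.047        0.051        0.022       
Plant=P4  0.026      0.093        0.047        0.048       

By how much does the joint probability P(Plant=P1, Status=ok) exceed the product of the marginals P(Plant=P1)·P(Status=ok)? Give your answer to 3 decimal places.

P(Plant=P1) = 0.091 + 0.067 + 0.022 + 0.117 = 0.297.
P(Status=ok) = 0.091 + 0.065 + 0.016 + 0.026 = 0.198.
P(Plant=P1, Status=ok) − P(Plant=P1)P(Status=ok) = 0.091 − 0.297×0.198 = 0.032.

0.032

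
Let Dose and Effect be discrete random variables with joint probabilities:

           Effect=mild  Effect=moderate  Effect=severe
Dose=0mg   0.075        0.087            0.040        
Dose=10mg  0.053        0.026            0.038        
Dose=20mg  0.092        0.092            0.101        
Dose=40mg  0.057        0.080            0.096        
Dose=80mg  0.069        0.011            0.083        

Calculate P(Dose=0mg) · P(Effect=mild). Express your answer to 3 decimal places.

P(Dose=0mg) = 0.075 + 0.087 + 0.040 = 0.202.
P(Effect=mild) = 0.075 + 0.053 + 0.092 + 0.057 + 0.069 = 0.346.
Product: 0.202 × 0.346 = 0.070.

0.070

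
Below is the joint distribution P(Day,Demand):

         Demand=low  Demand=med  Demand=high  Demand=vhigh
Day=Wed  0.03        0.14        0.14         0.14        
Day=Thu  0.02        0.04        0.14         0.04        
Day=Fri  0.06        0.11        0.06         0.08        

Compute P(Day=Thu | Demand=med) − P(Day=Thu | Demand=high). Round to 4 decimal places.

P(Demand=med) = 0.14 + 0.04 + 0.11 = 0.29; P(Day=Thu | Demand=med) = 0.04/0.29 = 0.13793.
P(Demand=high) = 0.14 + 0.14 + 0.06 = 0.34; P(Day=Thu | Demand=high) = 0.14/0.34 = 0.41176.
Difference = -0.2738.

-0.2738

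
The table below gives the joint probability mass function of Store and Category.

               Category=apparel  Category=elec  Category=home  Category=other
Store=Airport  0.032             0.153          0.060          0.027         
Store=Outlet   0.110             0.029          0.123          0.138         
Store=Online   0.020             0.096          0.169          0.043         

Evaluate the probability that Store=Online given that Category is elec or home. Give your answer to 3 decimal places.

0.421

P(Category=elec) = 0.153 + 0.029 + 0.096 = 0.278.
P(Category=home) = 0.060 + 0.123 + 0.169 = 0.352.
P(Category ∈ {elec, home}) = 0.278 + 0.352 = 0.630; P(Store=Online, Category ∈ {elec, home}) = 0.096 + 0.169 = 0.265.
P(Store=Online | Category ∈ {elec, home}) = 0.265/0.630 = 0.421.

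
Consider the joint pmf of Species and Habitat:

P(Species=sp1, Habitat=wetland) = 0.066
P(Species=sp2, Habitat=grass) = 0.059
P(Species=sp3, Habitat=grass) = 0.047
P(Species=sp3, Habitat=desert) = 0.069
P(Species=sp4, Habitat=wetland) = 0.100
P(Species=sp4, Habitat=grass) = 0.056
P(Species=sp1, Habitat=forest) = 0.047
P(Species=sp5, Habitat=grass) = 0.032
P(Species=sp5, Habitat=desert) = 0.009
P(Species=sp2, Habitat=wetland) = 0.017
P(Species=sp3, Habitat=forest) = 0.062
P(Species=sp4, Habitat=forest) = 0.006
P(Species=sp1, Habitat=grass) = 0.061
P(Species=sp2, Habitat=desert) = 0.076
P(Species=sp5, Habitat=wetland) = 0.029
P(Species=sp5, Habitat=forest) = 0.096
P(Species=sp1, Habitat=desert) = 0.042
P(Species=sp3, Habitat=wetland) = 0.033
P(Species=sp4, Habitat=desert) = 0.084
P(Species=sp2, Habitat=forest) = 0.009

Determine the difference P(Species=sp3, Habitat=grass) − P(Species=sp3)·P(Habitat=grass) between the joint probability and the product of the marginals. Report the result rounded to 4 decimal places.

-0.0068

P(Species=sp3) = 0.062 + 0.047 + 0.033 + 0.069 = 0.211.
P(Habitat=grass) = 0.061 + 0.059 + 0.047 + 0.056 + 0.032 = 0.255.
P(Species=sp3, Habitat=grass) − P(Species=sp3)P(Habitat=grass) = 0.047 − 0.211×0.255 = -0.0068.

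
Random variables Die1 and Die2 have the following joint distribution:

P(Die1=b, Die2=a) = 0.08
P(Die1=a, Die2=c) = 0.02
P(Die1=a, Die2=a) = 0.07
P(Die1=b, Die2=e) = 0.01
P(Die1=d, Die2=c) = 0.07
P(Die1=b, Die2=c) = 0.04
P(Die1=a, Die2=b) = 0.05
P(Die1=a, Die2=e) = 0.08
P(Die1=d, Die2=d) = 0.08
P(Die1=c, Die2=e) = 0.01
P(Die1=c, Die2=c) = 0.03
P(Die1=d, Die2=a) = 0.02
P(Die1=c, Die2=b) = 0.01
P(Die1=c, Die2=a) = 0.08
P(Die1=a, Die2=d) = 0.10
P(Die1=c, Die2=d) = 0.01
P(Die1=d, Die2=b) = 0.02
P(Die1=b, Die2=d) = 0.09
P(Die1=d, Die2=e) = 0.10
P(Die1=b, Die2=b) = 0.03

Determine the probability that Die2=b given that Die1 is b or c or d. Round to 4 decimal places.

P(Die1=b) = 0.08 + 0.03 + 0.04 + 0.09 + 0.01 = 0.25.
P(Die1=c) = 0.08 + 0.01 + 0.03 + 0.01 + 0.01 = 0.14.
P(Die1=d) = 0.02 + 0.02 + 0.07 + 0.08 + 0.10 = 0.29.
P(Die1 ∈ {b, c, d}) = 0.25 + 0.14 + 0.29 = 0.68; P(Die2=b, Die1 ∈ {b, c, d}) = 0.03 + 0.01 + 0.02 = 0.06.
P(Die2=b | Die1 ∈ {b, c, d}) = 0.06/0.68 = 0.0882.

0.0882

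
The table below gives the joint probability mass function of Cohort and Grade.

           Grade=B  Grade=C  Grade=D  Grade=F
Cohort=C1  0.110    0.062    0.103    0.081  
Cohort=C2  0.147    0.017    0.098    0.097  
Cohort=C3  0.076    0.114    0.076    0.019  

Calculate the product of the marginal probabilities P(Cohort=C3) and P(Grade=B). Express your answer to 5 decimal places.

P(Cohort=C3) = 0.076 + 0.114 + 0.076 + 0.019 = 0.285.
P(Grade=B) = 0.110 + 0.147 + 0.076 = 0.333.
Product: 0.285 × 0.333 = 0.09491.

0.09491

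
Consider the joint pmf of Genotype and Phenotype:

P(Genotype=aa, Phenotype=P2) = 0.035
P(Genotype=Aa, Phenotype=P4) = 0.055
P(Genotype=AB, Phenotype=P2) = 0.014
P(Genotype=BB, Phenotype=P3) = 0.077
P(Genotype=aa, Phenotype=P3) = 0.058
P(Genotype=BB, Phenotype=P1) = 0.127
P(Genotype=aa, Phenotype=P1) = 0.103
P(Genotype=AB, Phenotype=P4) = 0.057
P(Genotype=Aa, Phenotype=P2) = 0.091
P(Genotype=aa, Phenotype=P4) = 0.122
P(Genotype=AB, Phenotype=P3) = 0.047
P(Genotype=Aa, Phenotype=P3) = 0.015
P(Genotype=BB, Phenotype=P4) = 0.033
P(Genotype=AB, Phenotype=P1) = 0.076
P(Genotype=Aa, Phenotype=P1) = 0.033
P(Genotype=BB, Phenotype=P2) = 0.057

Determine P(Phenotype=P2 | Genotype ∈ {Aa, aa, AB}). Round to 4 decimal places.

0.1983

P(Genotype=Aa) = 0.033 + 0.091 + 0.015 + 0.055 = 0.194.
P(Genotype=aa) = 0.103 + 0.035 + 0.058 + 0.122 = 0.318.
P(Genotype=AB) = 0.076 + 0.014 + 0.047 + 0.057 = 0.194.
P(Genotype ∈ {Aa, aa, AB}) = 0.194 + 0.318 + 0.194 = 0.706; P(Phenotype=P2, Genotype ∈ {Aa, aa, AB}) = 0.091 + 0.035 + 0.014 = 0.140.
P(Phenotype=P2 | Genotype ∈ {Aa, aa, AB}) = 0.140/0.706 = 0.1983.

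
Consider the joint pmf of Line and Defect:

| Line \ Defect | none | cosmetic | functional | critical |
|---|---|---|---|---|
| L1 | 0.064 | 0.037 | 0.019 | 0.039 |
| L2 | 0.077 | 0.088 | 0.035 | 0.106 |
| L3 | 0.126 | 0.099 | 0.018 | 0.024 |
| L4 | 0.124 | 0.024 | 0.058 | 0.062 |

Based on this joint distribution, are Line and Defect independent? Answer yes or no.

no

P(Line=L2) = 0.306 and P(Defect=none) = 0.391, so their product is 0.11965, but P(Line=L2, Defect=none) = 0.077. Since these differ, Line and Defect are not independent.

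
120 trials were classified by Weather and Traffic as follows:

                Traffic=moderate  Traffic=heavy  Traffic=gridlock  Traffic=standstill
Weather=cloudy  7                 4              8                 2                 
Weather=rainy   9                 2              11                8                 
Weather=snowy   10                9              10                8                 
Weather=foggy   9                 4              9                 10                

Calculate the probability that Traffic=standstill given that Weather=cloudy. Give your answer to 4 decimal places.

0.0952

Total with Weather=cloudy: 7 + 4 + 8 + 2 = 21.
P(Traffic=standstill | Weather=cloudy) = 2/21 = 0.0952.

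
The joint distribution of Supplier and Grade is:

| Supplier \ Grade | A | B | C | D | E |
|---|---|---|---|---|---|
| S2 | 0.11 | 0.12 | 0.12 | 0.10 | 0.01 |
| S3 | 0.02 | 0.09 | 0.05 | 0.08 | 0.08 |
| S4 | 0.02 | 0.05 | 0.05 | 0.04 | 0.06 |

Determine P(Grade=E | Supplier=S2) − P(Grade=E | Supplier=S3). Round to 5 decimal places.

P(Supplier=S2) = 0.11 + 0.12 + 0.12 + 0.10 + 0.01 = 0.46; P(Grade=E | Supplier=S2) = 0.01/0.46 = 0.021739.
P(Supplier=S3) = 0.02 + 0.09 + 0.05 + 0.08 + 0.08 = 0.32; P(Grade=E | Supplier=S3) = 0.08/0.32 = 0.250000.
Difference = -0.22826.

-0.22826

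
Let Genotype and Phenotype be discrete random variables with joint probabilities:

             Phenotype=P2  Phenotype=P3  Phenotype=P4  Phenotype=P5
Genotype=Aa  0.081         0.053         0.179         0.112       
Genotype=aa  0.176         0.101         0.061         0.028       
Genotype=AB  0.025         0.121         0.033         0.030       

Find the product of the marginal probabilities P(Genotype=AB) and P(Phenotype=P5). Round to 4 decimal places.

0.0355

P(Genotype=AB) = 0.025 + 0.121 + 0.033 + 0.030 = 0.209.
P(Phenotype=P5) = 0.112 + 0.028 + 0.030 = 0.170.
Product: 0.209 × 0.170 = 0.0355.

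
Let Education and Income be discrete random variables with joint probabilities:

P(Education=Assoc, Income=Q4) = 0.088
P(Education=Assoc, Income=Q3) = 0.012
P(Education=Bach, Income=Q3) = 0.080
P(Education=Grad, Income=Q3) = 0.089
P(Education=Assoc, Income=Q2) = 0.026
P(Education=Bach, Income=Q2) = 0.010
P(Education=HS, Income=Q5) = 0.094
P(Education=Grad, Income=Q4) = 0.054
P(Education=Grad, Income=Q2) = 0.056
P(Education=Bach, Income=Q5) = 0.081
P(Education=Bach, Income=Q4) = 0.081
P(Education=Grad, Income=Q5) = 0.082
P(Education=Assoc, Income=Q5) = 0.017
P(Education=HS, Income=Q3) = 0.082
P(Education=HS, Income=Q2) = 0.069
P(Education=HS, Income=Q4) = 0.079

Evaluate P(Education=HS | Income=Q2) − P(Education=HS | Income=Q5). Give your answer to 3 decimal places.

P(Income=Q2) = 0.069 + 0.026 + 0.010 + 0.056 = 0.161; P(Education=HS | Income=Q2) = 0.069/0.161 = 0.4286.
P(Income=Q5) = 0.094 + 0.017 + 0.081 + 0.082 = 0.274; P(Education=HS | Income=Q5) = 0.094/0.274 = 0.3431.
Difference = 0.086.

0.086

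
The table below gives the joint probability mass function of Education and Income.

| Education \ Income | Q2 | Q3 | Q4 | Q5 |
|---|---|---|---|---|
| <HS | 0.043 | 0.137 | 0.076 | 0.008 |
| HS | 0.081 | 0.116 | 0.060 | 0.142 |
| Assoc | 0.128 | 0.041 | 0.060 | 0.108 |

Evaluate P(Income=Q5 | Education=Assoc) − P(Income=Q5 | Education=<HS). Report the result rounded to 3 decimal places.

P(Education=Assoc) = 0.128 + 0.041 + 0.060 + 0.108 = 0.337; P(Income=Q5 | Education=Assoc) = 0.108/0.337 = 0.3205.
P(Education=<HS) = 0.043 + 0.137 + 0.076 + 0.008 = 0.264; P(Income=Q5 | Education=<HS) = 0.008/0.264 = 0.0303.
Difference = 0.290.

0.290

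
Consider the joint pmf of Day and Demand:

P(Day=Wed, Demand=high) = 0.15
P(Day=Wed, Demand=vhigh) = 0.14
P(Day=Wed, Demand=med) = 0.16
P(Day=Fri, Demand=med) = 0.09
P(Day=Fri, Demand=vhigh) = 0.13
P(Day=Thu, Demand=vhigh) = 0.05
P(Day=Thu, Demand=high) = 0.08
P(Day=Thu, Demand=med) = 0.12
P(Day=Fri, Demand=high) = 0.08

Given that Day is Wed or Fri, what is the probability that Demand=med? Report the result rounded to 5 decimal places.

P(Day=Wed) = 0.16 + 0.15 + 0.14 = 0.45.
P(Day=Fri) = 0.09 + 0.08 + 0.13 = 0.30.
P(Day ∈ {Wed, Fri}) = 0.45 + 0.30 = 0.75; P(Demand=med, Day ∈ {Wed, Fri}) = 0.16 + 0.09 = 0.25.
P(Demand=med | Day ∈ {Wed, Fri}) = 0.25/0.75 = 0.33333.

0.33333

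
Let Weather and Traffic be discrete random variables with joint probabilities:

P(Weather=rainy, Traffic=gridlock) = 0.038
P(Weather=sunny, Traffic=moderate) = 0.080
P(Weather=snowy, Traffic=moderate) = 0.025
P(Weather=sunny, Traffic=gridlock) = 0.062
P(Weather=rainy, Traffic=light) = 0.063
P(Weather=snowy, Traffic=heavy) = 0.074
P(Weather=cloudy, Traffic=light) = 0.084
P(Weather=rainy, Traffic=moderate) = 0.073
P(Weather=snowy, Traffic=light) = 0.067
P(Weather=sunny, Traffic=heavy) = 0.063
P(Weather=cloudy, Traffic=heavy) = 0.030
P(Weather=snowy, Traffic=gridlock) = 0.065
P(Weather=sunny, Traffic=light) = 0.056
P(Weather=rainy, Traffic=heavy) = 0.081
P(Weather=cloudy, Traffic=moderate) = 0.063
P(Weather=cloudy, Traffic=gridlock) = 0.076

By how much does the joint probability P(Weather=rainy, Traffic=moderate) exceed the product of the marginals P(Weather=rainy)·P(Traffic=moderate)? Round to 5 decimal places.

0.01155

P(Weather=rainy) = 0.063 + 0.073 + 0.081 + 0.038 = 0.255.
P(Traffic=moderate) = 0.080 + 0.063 + 0.073 + 0.025 = 0.241.
P(Weather=rainy, Traffic=moderate) − P(Weather=rainy)P(Traffic=moderate) = 0.073 − 0.255×0.241 = 0.01155.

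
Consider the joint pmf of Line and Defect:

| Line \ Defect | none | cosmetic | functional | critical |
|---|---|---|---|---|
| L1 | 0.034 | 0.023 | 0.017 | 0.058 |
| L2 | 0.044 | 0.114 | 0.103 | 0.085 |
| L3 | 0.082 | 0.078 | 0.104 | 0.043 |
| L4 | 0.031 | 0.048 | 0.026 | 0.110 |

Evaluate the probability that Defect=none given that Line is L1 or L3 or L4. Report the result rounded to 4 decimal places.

P(Line=L1) = 0.034 + 0.023 + 0.017 + 0.058 = 0.132.
P(Line=L3) = 0.082 + 0.078 + 0.104 + 0.043 = 0.307.
P(Line=L4) = 0.031 + 0.048 + 0.026 + 0.110 = 0.215.
P(Line ∈ {L1, L3, L4}) = 0.132 + 0.307 + 0.215 = 0.654; P(Defect=none, Line ∈ {L1, L3, L4}) = 0.034 + 0.082 + 0.031 = 0.147.
P(Defect=none | Line ∈ {L1, L3, L4}) = 0.147/0.654 = 0.2248.

0.2248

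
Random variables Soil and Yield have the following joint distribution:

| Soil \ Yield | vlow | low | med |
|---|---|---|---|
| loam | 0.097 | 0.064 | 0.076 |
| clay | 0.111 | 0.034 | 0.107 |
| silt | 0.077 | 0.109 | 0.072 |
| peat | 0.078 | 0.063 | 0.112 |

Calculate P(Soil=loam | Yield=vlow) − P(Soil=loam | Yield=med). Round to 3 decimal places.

0.060

P(Yield=vlow) = 0.097 + 0.111 + 0.077 + 0.078 = 0.363; P(Soil=loam | Yield=vlow) = 0.097/0.363 = 0.2672.
P(Yield=med) = 0.076 + 0.107 + 0.072 + 0.112 = 0.367; P(Soil=loam | Yield=med) = 0.076/0.367 = 0.2071.
Difference = 0.060.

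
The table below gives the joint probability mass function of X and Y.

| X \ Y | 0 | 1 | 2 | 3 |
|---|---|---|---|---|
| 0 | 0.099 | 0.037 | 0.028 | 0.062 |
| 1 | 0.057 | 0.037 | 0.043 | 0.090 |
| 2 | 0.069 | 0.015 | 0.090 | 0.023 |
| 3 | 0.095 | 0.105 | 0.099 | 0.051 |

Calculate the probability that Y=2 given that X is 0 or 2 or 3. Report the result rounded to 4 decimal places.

P(X=0) = 0.099 + 0.037 + 0.028 + 0.062 = 0.226.
P(X=2) = 0.069 + 0.015 + 0.090 + 0.023 = 0.197.
P(X=3) = 0.095 + 0.105 + 0.099 + 0.051 = 0.350.
P(X ∈ {0, 2, 3}) = 0.226 + 0.197 + 0.350 = 0.773; P(Y=2, X ∈ {0, 2, 3}) = 0.028 + 0.090 + 0.099 = 0.217.
P(Y=2 | X ∈ {0, 2, 3}) = 0.217/0.773 = 0.2807.

0.2807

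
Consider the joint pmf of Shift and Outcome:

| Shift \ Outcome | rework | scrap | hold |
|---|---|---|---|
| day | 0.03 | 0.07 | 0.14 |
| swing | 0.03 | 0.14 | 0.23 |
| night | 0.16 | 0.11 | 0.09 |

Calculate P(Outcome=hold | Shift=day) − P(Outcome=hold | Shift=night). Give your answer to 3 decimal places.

0.333

P(Shift=day) = 0.03 + 0.07 + 0.14 = 0.24; P(Outcome=hold | Shift=day) = 0.14/0.24 = 0.5833.
P(Shift=night) = 0.16 + 0.11 + 0.09 = 0.36; P(Outcome=hold | Shift=night) = 0.09/0.36 = 0.2500.
Difference = 0.333.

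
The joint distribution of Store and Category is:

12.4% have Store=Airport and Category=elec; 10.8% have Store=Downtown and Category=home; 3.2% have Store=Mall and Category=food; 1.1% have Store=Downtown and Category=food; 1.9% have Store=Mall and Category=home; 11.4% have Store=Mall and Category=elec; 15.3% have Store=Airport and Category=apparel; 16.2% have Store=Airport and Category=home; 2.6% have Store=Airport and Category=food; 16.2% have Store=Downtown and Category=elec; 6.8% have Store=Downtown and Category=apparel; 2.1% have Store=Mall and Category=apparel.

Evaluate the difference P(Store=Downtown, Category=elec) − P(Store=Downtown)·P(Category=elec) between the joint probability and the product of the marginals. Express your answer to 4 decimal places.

0.0224

P(Store=Downtown) = 0.011 + 0.068 + 0.162 + 0.108 = 0.349.
P(Category=elec) = 0.162 + 0.114 + 0.124 = 0.400.
P(Store=Downtown, Category=elec) − P(Store=Downtown)P(Category=elec) = 0.162 − 0.349×0.400 = 0.0224.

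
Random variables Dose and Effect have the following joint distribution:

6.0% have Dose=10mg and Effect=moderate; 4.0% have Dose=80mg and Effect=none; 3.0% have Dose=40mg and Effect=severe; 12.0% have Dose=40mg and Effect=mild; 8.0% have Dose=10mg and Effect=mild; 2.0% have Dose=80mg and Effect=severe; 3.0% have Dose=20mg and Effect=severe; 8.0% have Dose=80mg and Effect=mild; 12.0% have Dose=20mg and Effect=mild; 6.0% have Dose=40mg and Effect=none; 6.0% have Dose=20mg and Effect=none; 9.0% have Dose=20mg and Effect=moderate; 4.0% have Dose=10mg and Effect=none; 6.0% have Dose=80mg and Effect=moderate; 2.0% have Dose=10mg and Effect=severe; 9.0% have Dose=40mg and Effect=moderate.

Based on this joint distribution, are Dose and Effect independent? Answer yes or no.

yes

Every cell satisfies P(Dose,Effect) = P(Dose)·P(Effect). For instance P(Dose=10mg) = 0.200, P(Effect=mild) = 0.400, and 0.200×0.400 = 0.080 matches the joint entry. So Dose and Effect are independent.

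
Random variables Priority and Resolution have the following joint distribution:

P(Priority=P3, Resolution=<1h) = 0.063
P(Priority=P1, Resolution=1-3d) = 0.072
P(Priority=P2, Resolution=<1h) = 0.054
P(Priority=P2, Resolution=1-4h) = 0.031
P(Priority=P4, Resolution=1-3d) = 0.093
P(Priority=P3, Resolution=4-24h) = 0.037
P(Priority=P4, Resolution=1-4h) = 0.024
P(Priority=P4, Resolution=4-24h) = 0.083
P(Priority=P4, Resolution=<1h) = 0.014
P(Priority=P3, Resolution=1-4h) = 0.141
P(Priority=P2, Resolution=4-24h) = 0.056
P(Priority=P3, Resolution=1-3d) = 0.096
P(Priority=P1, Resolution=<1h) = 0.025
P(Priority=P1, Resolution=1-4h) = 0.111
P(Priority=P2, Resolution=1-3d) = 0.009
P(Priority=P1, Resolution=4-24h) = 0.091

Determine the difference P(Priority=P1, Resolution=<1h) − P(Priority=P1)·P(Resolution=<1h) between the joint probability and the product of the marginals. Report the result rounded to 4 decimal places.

P(Priority=P1) = 0.025 + 0.111 + 0.091 + 0.072 = 0.299.
P(Resolution=<1h) = 0.025 + 0.054 + 0.063 + 0.014 = 0.156.
P(Priority=P1, Resolution=<1h) − P(Priority=P1)P(Resolution=<1h) = 0.025 − 0.299×0.156 = -0.0216.

-0.0216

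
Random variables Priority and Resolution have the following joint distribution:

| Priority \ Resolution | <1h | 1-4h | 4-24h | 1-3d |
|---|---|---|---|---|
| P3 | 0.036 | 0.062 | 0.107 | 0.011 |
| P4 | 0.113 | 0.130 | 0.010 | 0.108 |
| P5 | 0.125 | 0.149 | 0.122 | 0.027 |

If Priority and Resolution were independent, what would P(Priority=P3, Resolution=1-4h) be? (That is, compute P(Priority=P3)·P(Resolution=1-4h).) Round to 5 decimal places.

P(Priority=P3) = 0.036 + 0.062 + 0.107 + 0.011 = 0.216.
P(Resolution=1-4h) = 0.062 + 0.130 + 0.149 = 0.341.
Product: 0.216 × 0.341 = 0.07366.

0.07366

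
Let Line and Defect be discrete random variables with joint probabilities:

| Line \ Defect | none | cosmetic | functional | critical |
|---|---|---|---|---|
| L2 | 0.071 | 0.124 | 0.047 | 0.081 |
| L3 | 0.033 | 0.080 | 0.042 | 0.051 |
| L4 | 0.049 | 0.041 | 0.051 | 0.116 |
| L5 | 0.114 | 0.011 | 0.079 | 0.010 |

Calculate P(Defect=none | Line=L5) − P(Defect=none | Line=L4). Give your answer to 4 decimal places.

P(Line=L5) = 0.114 + 0.011 + 0.079 + 0.010 = 0.214; P(Defect=none | Line=L5) = 0.114/0.214 = 0.53271.
P(Line=L4) = 0.049 + 0.041 + 0.051 + 0.116 = 0.257; P(Defect=none | Line=L4) = 0.049/0.257 = 0.19066.
Difference = 0.3420.

0.3420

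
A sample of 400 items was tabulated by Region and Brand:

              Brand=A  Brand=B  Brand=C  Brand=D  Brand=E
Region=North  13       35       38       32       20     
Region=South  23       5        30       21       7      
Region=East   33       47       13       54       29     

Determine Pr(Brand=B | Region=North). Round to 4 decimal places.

0.2536

Total with Region=North: 13 + 35 + 38 + 32 + 20 = 138.
P(Brand=B | Region=North) = 35/138 = 0.2536.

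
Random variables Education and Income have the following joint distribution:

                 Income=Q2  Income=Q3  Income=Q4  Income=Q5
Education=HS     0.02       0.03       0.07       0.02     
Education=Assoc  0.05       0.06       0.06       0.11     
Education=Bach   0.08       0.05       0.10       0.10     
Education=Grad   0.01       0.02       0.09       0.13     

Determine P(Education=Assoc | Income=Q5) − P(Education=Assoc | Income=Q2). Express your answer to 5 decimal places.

P(Income=Q5) = 0.02 + 0.11 + 0.10 + 0.13 = 0.36; P(Education=Assoc | Income=Q5) = 0.11/0.36 = 0.305556.
P(Income=Q2) = 0.02 + 0.05 + 0.08 + 0.01 = 0.16; P(Education=Assoc | Income=Q2) = 0.05/0.16 = 0.312500.
Difference = -0.00694.

-0.00694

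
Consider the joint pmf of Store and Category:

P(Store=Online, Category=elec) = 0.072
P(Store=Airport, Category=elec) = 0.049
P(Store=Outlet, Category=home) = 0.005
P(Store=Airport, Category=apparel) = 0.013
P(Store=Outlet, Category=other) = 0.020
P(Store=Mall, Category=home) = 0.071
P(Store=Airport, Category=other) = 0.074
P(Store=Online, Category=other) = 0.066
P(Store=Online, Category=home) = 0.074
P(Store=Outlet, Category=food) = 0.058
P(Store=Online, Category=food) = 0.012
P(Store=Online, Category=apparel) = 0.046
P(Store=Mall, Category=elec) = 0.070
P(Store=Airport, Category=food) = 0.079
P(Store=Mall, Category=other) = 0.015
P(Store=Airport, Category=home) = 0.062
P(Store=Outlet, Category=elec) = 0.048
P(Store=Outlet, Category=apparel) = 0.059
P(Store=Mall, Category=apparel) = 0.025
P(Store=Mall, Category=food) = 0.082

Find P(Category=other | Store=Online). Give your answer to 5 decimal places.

P(Store=Online) = 0.012 + 0.046 + 0.072 + 0.074 + 0.066 = 0.270.
P(Category=other | Store=Online) = 0.066/0.270 = 0.24444.

0.24444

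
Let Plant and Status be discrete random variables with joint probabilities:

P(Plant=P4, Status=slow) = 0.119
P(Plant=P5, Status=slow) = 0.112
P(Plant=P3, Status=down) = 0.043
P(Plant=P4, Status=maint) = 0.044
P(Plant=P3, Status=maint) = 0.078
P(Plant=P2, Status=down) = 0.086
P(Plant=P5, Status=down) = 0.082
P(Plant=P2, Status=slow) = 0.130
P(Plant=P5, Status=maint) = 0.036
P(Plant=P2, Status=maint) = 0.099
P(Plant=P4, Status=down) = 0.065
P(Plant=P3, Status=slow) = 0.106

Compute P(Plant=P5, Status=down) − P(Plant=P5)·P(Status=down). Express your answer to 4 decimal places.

P(Plant=P5) = 0.112 + 0.082 + 0.036 = 0.230.
P(Status=down) = 0.086 + 0.043 + 0.065 + 0.082 = 0.276.
P(Plant=P5, Status=down) − P(Plant=P5)P(Status=down) = 0.082 − 0.230×0.276 = 0.0185.

0.0185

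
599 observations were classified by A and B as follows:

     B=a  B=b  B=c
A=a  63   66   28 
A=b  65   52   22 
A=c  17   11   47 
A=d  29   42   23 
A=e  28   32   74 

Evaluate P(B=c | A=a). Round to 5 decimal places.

Total with A=a: 63 + 66 + 28 = 157.
P(B=c | A=a) = 28/157 = 0.17834.

0.17834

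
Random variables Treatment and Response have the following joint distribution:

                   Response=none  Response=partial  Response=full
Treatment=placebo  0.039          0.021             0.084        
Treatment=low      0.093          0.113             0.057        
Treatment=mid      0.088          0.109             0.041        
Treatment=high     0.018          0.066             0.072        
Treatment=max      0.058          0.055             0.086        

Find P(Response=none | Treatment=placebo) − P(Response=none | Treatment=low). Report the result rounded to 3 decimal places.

P(Treatment=placebo) = 0.039 + 0.021 + 0.084 = 0.144; P(Response=none | Treatment=placebo) = 0.039/0.144 = 0.2708.
P(Treatment=low) = 0.093 + 0.113 + 0.057 = 0.263; P(Response=none | Treatment=low) = 0.093/0.263 = 0.3536.
Difference = -0.083.

-0.083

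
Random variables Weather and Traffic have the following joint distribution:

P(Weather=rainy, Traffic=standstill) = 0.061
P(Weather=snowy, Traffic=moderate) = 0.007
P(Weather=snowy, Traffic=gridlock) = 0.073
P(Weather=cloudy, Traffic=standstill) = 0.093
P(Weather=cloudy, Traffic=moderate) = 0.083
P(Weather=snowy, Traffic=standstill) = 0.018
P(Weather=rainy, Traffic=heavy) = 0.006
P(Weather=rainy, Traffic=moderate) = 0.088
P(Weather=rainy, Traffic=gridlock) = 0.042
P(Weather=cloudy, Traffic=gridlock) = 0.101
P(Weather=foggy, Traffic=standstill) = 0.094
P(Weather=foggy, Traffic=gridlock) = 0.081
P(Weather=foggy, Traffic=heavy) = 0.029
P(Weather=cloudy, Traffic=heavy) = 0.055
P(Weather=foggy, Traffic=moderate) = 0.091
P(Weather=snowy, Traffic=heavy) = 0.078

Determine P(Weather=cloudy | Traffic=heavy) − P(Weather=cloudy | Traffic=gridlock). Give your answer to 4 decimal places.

-0.0127

P(Traffic=heavy) = 0.055 + 0.006 + 0.078 + 0.029 = 0.168; P(Weather=cloudy | Traffic=heavy) = 0.055/0.168 = 0.32738.
P(Traffic=gridlock) = 0.101 + 0.042 + 0.073 + 0.081 = 0.297; P(Weather=cloudy | Traffic=gridlock) = 0.101/0.297 = 0.34007.
Difference = -0.0127.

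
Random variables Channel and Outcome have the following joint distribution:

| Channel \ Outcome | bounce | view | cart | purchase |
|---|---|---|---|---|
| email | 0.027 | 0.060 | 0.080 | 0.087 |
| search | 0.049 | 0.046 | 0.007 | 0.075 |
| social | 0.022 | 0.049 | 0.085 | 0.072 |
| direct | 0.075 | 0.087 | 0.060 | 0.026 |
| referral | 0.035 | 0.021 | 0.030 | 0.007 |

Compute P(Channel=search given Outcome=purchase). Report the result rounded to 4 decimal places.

0.2809

P(Outcome=purchase) = 0.087 + 0.075 + 0.072 + 0.026 + 0.007 = 0.267.
P(Channel=search | Outcome=purchase) = 0.075/0.267 = 0.2809.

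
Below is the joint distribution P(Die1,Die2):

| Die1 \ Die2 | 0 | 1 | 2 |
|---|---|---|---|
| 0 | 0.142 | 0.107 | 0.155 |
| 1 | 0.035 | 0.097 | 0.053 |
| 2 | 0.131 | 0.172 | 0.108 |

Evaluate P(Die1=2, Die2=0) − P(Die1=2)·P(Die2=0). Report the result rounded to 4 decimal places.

P(Die1=2) = 0.131 + 0.172 + 0.108 = 0.411.
P(Die2=0) = 0.142 + 0.035 + 0.131 = 0.308.
P(Die1=2, Die2=0) − P(Die1=2)P(Die2=0) = 0.131 − 0.411×0.308 = 0.0044.

0.0044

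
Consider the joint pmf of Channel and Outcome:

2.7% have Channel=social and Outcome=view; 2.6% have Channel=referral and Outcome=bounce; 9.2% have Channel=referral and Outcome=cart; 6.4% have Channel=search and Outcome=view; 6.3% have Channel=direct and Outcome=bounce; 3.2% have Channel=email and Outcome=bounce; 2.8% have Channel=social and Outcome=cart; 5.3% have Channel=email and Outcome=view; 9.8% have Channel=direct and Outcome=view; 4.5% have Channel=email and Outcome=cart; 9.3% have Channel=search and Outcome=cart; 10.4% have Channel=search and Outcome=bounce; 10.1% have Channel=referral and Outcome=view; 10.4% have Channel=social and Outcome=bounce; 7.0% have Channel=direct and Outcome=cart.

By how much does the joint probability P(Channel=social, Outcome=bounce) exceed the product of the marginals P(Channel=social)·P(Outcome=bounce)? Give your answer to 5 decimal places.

0.05169

P(Channel=social) = 0.104 + 0.027 + 0.028 = 0.159.
P(Outcome=bounce) = 0.032 + 0.104 + 0.104 + 0.063 + 0.026 = 0.329.
P(Channel=social, Outcome=bounce) − P(Channel=social)P(Outcome=bounce) = 0.104 − 0.159×0.329 = 0.05169.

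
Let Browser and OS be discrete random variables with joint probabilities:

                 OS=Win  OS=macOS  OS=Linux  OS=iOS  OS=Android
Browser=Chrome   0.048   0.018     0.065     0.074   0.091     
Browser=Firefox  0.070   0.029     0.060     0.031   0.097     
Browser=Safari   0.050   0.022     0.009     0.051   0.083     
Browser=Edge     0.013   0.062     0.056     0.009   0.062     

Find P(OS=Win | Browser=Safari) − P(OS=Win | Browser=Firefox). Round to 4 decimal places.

P(Browser=Safari) = 0.050 + 0.022 + 0.009 + 0.051 + 0.083 = 0.215; P(OS=Win | Browser=Safari) = 0.050/0.215 = 0.23256.
P(Browser=Firefox) = 0.070 + 0.029 + 0.060 + 0.031 + 0.097 = 0.287; P(OS=Win | Browser=Firefox) = 0.070/0.287 = 0.24390.
Difference = -0.0113.

-0.0113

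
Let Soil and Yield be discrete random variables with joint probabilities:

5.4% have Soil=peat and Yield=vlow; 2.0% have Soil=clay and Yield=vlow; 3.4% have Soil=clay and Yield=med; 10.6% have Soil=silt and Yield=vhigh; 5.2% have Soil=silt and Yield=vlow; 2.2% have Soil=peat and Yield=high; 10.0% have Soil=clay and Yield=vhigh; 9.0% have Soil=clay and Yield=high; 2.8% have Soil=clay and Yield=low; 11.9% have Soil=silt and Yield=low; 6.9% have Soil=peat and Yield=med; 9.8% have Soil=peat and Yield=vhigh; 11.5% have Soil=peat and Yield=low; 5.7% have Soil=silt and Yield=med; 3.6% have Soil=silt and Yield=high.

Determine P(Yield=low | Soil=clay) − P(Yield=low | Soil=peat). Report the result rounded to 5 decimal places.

-0.21829

P(Soil=clay) = 0.020 + 0.028 + 0.034 + 0.090 + 0.100 = 0.272; P(Yield=low | Soil=clay) = 0.028/0.272 = 0.102941.
P(Soil=peat) = 0.054 + 0.115 + 0.069 + 0.022 + 0.098 = 0.358; P(Yield=low | Soil=peat) = 0.115/0.358 = 0.321229.
Difference = -0.21829.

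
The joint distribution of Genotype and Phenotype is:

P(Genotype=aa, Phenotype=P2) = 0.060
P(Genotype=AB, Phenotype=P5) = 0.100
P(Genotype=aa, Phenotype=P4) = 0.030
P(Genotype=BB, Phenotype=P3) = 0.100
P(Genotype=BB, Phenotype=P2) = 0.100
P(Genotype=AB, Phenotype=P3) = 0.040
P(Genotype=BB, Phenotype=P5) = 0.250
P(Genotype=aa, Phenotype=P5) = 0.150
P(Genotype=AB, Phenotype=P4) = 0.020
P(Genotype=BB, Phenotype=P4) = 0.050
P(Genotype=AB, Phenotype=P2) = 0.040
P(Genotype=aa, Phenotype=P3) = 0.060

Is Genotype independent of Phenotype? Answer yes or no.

Every cell satisfies P(Genotype,Phenotype) = P(Genotype)·P(Phenotype). For instance P(Genotype=BB) = 0.500, P(Phenotype=P2) = 0.200, and 0.500×0.200 = 0.100 matches the joint entry. So Genotype and Phenotype are independent.

yes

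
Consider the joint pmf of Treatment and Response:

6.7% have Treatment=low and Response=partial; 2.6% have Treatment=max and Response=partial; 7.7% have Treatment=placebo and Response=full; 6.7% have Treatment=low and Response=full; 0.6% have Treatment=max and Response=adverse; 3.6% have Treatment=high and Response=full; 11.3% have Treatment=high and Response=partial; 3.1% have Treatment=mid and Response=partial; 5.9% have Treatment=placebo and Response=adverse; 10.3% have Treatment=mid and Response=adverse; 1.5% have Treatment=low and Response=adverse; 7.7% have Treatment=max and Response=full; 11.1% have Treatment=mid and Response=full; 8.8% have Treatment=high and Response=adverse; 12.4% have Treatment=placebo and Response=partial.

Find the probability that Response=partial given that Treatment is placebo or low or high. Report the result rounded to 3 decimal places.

0.471

P(Treatment=placebo) = 0.124 + 0.077 + 0.059 = 0.260.
P(Treatment=low) = 0.067 + 0.067 + 0.015 = 0.149.
P(Treatment=high) = 0.113 + 0.036 + 0.088 = 0.237.
P(Treatment ∈ {placebo, low, high}) = 0.260 + 0.149 + 0.237 = 0.646; P(Response=partial, Treatment ∈ {placebo, low, high}) = 0.124 + 0.067 + 0.113 = 0.304.
P(Response=partial | Treatment ∈ {placebo, low, high}) = 0.304/0.646 = 0.471.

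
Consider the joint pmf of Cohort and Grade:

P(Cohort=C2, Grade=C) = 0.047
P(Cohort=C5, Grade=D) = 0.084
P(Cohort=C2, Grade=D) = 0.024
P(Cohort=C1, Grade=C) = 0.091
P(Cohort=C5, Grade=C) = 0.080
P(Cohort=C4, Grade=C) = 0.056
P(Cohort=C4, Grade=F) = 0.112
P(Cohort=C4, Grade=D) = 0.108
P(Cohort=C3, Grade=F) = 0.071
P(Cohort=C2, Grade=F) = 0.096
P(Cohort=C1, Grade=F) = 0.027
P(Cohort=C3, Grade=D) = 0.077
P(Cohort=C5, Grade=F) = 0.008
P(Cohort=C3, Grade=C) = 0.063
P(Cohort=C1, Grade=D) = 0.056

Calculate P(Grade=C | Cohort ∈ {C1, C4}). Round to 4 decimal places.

P(Cohort=C1) = 0.091 + 0.056 + 0.027 = 0.174.
P(Cohort=C4) = 0.056 + 0.108 + 0.112 = 0.276.
P(Cohort ∈ {C1, C4}) = 0.174 + 0.276 = 0.450; P(Grade=C, Cohort ∈ {C1, C4}) = 0.091 + 0.056 = 0.147.
P(Grade=C | Cohort ∈ {C1, C4}) = 0.147/0.450 = 0.3267.

0.3267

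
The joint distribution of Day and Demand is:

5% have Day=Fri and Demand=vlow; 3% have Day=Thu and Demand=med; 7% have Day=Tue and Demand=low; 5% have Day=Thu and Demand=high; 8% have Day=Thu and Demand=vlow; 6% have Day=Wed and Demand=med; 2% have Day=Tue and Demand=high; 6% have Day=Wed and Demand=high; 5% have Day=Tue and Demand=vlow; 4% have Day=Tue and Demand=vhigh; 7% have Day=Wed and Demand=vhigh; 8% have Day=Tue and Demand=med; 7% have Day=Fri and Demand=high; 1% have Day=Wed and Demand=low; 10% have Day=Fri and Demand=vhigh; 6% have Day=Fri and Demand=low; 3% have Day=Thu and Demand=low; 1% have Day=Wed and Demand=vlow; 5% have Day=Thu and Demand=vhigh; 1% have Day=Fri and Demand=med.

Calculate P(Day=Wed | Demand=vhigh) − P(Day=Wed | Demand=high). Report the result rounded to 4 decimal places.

-0.0308

P(Demand=vhigh) = 0.04 + 0.07 + 0.05 + 0.10 = 0.26; P(Day=Wed | Demand=vhigh) = 0.07/0.26 = 0.26923.
P(Demand=high) = 0.02 + 0.06 + 0.05 + 0.07 = 0.20; P(Day=Wed | Demand=high) = 0.06/0.20 = 0.30000.
Difference = -0.0308.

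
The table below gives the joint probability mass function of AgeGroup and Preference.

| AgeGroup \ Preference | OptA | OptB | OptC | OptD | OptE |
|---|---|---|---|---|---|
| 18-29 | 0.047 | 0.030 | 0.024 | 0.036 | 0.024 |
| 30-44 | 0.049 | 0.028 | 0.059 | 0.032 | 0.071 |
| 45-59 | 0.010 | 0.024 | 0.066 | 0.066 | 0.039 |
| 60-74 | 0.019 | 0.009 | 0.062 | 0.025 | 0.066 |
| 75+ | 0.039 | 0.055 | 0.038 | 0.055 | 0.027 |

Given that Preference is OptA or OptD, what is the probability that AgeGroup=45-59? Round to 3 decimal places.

0.201

P(Preference=OptA) = 0.047 + 0.049 + 0.010 + 0.019 + 0.039 = 0.164.
P(Preference=OptD) = 0.036 + 0.032 + 0.066 + 0.025 + 0.055 = 0.214.
P(Preference ∈ {OptA, OptD}) = 0.164 + 0.214 = 0.378; P(AgeGroup=45-59, Preference ∈ {OptA, OptD}) = 0.010 + 0.066 = 0.076.
P(AgeGroup=45-59 | Preference ∈ {OptA, OptD}) = 0.076/0.378 = 0.201.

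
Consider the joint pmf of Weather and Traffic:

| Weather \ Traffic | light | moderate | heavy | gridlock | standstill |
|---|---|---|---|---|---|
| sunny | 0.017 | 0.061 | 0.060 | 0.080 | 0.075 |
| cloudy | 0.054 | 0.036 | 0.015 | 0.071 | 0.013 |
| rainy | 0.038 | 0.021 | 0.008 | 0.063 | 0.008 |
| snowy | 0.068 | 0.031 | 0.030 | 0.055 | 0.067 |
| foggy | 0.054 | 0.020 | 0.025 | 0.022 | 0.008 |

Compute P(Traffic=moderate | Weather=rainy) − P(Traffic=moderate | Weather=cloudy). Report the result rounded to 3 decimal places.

-0.038

P(Weather=rainy) = 0.038 + 0.021 + 0.008 + 0.063 + 0.008 = 0.138; P(Traffic=moderate | Weather=rainy) = 0.021/0.138 = 0.1522.
P(Weather=cloudy) = 0.054 + 0.036 + 0.015 + 0.071 + 0.013 = 0.189; P(Traffic=moderate | Weather=cloudy) = 0.036/0.189 = 0.1905.
Difference = -0.038.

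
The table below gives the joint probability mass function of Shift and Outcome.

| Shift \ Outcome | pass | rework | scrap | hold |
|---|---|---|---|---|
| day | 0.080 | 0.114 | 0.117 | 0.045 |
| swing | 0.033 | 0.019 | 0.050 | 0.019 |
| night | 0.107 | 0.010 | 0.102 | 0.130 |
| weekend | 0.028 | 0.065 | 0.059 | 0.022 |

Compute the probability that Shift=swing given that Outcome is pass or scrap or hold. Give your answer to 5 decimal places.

0.12879

P(Outcome=pass) = 0.080 + 0.033 + 0.107 + 0.028 = 0.248.
P(Outcome=scrap) = 0.117 + 0.050 + 0.102 + 0.059 = 0.328.
P(Outcome=hold) = 0.045 + 0.019 + 0.130 + 0.022 = 0.216.
P(Outcome ∈ {pass, scrap, hold}) = 0.248 + 0.328 + 0.216 = 0.792; P(Shift=swing, Outcome ∈ {pass, scrap, hold}) = 0.033 + 0.050 + 0.019 = 0.102.
P(Shift=swing | Outcome ∈ {pass, scrap, hold}) = 0.102/0.792 = 0.12879.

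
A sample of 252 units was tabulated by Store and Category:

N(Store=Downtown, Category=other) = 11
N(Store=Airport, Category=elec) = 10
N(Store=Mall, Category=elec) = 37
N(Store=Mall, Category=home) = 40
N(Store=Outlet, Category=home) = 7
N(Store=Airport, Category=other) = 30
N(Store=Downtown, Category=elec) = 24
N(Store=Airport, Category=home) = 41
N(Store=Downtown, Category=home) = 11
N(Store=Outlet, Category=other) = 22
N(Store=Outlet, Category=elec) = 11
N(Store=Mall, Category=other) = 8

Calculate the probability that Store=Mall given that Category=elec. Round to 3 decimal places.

0.451

Total with Category=elec: 24 + 37 + 10 + 11 = 82.
P(Store=Mall | Category=elec) = 37/82 = 0.451.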